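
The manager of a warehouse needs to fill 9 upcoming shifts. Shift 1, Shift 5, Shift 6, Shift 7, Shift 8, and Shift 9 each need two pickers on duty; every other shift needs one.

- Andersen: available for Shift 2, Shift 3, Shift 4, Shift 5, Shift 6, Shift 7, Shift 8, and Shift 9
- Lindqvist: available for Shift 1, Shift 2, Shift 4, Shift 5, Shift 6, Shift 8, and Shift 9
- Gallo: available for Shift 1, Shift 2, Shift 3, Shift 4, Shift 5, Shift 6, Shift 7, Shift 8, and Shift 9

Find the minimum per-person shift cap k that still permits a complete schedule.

With 3 pickers and 15 worker-slots to fill, someone must work at least ⌈15/3⌉ = 5 shifts, so k ≥ 5.
k = 5 works: Shift 1→Lindqvist+Gallo, Shift 2→Andersen, Shift 3→Andersen, Shift 4→Andersen, Shift 5→Andersen+Lindqvist, Shift 6→Lindqvist+Gallo, Shift 7→Andersen+Gallo, Shift 8→Lindqvist+Gallo, Shift 9→Lindqvist+Gallo.
Loads: Andersen 5, Lindqvist 5, Gallo 5 — all ≤ 5.

5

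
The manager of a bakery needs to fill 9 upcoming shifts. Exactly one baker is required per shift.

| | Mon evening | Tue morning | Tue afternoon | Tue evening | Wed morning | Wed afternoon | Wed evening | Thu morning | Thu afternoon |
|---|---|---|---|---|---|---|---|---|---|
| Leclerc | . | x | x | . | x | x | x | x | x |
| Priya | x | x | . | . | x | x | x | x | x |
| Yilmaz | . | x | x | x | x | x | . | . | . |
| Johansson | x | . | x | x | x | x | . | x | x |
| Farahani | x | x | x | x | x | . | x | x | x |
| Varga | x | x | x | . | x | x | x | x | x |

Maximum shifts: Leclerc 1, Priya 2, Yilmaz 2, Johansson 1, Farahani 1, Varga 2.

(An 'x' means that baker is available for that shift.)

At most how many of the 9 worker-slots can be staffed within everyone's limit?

9

Total capacity across all bakers is 1+2+2+1+1+2 = 9, and 9 slots are needed, so at most 9 can be filled.
An assignment achieving 9: Mon evening→Priya, Tue morning→Priya, Tue afternoon→Yilmaz, Tue evening→Yilmaz, Wed morning→Varga, Wed afternoon→Johansson, Wed evening→Leclerc, Thu morning→Farahani, Thu afternoon→Varga.
Loads: Leclerc 1/1, Priya 2/2, Yilmaz 2/2, Johansson 1/1, Farahani 1/1, Varga 2/2.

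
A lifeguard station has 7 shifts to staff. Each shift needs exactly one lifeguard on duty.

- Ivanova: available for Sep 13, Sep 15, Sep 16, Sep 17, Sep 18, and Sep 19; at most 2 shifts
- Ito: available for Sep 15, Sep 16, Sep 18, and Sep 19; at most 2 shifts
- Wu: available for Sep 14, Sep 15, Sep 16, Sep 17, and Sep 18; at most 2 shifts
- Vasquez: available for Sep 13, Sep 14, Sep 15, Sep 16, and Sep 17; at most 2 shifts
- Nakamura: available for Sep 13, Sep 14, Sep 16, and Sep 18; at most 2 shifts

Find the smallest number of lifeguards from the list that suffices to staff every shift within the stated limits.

7 slots to fill and no one can take more than 2, so at least ⌈7/2⌉ = 4 lifeguards are needed.
Ivanova, Ito, Wu, and Vasquez alone can cover everything: Sep 13→Ivanova, Sep 14→Wu, Sep 15→Ito, Sep 16→Vasquez, Sep 17→Wu, Sep 18→Ito, Sep 19→Ivanova.

4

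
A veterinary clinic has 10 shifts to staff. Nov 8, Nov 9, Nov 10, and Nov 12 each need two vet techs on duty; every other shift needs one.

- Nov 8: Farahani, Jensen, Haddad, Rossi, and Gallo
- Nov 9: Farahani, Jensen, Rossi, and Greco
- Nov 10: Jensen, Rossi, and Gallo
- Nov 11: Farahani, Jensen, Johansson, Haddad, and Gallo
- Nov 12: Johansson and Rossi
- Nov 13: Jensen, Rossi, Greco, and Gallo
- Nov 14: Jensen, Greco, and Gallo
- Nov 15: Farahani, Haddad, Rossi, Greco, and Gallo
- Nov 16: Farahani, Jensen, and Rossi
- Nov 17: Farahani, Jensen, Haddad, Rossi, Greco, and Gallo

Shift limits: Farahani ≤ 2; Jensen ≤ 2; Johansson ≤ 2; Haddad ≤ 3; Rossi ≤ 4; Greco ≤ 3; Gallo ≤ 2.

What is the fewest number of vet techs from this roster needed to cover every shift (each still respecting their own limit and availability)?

5

14 slots to fill and no one can take more than 4, so at least ⌈14/4⌉ = 4 vet techs are needed.
Any 4 vet techs together have capacity at most 4+3+3+2 = 12 < 14 slots, so 4 can never suffice.
Jensen, Johansson, Haddad, Rossi, and Greco alone can cover everything: Nov 8→Haddad+Rossi, Nov 9→Rossi+Greco, Nov 10→Jensen+Rossi, Nov 11→Johansson, Nov 12→Johansson+Rossi, Nov 13→Greco, Nov 14→Greco, Nov 15→Haddad, Nov 16→Jensen, Nov 17→Haddad.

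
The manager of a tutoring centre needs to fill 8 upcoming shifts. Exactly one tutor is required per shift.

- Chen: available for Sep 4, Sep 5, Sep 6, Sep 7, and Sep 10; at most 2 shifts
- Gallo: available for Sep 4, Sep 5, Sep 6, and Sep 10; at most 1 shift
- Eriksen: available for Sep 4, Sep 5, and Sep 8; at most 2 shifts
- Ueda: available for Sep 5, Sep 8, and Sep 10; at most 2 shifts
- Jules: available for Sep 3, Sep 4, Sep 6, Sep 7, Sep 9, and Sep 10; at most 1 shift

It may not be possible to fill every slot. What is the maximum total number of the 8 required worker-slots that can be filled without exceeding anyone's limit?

Total capacity across all tutors is 2+1+2+2+1 = 8, and 8 slots are needed, so at most 8 can be filled.
Shifts {Sep 3, Sep 9} need 2 slots but only Jules are available for them, supplying at most 1 — so at least 1 slot must go unfilled.
An assignment achieving 7: Sep 3→Jules, Sep 4→Gallo, Sep 5→Eriksen, Sep 6→Chen, Sep 7→Chen, Sep 8→Eriksen, Sep 10→Ueda.
Loads: Chen 2/2, Gallo 1/1, Eriksen 2/2, Ueda 1/2, Jules 1/1.

7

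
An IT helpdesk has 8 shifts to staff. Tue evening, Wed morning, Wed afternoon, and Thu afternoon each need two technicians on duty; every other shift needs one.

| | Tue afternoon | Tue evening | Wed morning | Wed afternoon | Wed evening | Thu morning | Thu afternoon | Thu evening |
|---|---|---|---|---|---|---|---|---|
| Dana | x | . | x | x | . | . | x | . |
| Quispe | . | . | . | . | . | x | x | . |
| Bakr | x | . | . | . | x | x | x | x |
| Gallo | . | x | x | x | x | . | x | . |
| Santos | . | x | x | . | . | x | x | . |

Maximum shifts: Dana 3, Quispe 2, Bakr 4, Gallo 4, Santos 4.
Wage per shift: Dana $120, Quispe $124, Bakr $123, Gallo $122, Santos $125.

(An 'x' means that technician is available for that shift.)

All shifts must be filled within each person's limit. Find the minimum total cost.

$1465

Tue evening can only be covered by Gallo and Santos, so that assignment is forced.
Wed afternoon can only be covered by Dana and Gallo, so that assignment is forced.
Thu evening can only be covered by Bakr, so that assignment is forced.
Picking the cheapest available technician for each shift independently would cost $1461, but that ignores the shift limits.
An optimal schedule: Tue afternoon→Dana, Tue evening→Gallo+Santos, Wed morning→Dana+Gallo, Wed afternoon→Dana+Gallo, Wed evening→Bakr, Thu morning→Bakr, Thu afternoon→Gallo+Bakr, Thu evening→Bakr.
Total: 120 + 122 + 125 + 120 + 122 + 120 + 122 + 123 + 123 + 122 + 123 + 123 = $1465.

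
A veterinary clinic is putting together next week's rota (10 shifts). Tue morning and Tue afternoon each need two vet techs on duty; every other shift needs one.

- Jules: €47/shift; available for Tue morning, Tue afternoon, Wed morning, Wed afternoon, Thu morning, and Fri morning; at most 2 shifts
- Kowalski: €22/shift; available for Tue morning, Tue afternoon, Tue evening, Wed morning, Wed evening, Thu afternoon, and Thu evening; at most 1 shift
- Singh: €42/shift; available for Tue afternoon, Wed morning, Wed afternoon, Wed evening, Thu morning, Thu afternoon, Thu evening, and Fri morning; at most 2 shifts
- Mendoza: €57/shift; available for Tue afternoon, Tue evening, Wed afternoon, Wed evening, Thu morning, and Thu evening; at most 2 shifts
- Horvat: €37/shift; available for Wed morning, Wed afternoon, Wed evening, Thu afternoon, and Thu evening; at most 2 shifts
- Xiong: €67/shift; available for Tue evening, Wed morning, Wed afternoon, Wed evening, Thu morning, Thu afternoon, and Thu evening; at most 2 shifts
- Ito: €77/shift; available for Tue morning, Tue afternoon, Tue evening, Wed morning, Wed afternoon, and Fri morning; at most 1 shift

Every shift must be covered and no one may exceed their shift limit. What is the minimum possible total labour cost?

Picking the cheapest available vet tech for each shift independently would cost €364, but that ignores the shift limits.
An optimal schedule: Tue morning→Jules+Kowalski, Tue afternoon→Mendoza+Ito, Tue evening→Mendoza, Wed morning→Xiong, Wed afternoon→Xiong, Wed evening→Horvat, Thu morning→Singh, Thu afternoon→Singh, Thu evening→Horvat, Fri morning→Jules.
Total: 47 + 22 + 57 + 77 + 57 + 67 + 67 + 37 + 42 + 42 + 37 + 47 = €599.

€599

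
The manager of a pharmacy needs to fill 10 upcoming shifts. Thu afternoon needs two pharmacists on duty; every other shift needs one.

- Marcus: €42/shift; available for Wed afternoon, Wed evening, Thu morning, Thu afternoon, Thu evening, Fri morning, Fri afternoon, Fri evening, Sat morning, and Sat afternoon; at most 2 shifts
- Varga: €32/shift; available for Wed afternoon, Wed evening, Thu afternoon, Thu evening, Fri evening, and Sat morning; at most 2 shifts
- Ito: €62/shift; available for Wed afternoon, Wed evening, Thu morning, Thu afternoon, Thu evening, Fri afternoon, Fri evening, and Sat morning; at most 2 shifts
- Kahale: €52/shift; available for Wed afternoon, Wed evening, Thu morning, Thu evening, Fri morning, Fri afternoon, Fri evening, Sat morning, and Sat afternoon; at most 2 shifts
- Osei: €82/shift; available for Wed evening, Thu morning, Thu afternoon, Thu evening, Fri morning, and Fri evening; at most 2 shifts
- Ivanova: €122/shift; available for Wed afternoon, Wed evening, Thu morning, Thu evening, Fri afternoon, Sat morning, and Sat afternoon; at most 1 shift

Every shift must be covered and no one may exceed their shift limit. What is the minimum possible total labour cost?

Picking the cheapest available pharmacist for each shift independently would cost €402, but that ignores the shift limits.
An optimal schedule: Wed afternoon→Varga, Wed evening→Osei, Thu morning→Ito, Thu afternoon→Varga+Osei, Thu evening→Ivanova, Fri morning→Marcus, Fri afternoon→Ito, Fri evening→Kahale, Sat morning→Kahale, Sat afternoon→Marcus.
Total: 32 + 82 + 62 + 32 + 82 + 122 + 42 + 62 + 52 + 52 + 42 = €662.

€662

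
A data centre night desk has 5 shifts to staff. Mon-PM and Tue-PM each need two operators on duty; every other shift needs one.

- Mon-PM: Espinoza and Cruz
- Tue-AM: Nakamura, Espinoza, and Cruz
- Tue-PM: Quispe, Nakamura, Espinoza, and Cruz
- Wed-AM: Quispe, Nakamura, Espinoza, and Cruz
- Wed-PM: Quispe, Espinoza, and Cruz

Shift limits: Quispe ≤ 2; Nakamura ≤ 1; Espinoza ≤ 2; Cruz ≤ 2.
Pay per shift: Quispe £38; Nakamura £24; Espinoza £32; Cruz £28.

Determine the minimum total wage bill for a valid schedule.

£220

Mon-PM can only be covered by Espinoza and Cruz, so that assignment is forced.
Picking the cheapest available operator for each shift independently would cost £188, but that ignores the shift limits.
An optimal schedule: Mon-PM→Espinoza+Cruz, Tue-AM→Nakamura, Tue-PM→Espinoza+Cruz, Wed-AM→Quispe, Wed-PM→Quispe.
Total: 32 + 28 + 24 + 32 + 28 + 38 + 38 = £220.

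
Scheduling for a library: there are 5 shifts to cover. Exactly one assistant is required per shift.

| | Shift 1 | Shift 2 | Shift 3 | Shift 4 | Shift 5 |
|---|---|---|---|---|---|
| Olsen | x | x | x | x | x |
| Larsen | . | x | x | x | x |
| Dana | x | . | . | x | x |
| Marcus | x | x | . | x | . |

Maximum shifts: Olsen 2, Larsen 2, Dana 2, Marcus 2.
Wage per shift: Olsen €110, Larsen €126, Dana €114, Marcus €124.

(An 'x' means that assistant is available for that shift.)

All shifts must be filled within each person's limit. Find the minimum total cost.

€572

Picking the cheapest available assistant for each shift independently would cost €550, but that ignores the shift limits.
An optimal schedule: Shift 1→Olsen, Shift 2→Marcus, Shift 3→Olsen, Shift 4→Dana, Shift 5→Dana.
Total: 110 + 124 + 110 + 114 + 114 = €572.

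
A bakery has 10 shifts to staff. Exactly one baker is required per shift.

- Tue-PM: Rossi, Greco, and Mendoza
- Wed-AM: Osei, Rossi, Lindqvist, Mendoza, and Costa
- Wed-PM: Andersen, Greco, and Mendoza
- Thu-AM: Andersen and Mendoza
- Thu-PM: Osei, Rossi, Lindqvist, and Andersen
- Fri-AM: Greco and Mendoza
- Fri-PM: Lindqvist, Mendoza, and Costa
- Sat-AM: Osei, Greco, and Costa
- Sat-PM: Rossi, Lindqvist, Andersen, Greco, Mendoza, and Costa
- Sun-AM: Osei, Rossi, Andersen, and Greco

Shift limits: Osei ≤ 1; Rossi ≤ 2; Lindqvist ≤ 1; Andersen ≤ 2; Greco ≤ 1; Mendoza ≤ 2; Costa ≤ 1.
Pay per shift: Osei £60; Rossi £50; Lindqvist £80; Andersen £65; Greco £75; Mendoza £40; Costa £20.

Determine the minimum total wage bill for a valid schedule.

Picking the cheapest available baker for each shift independently would cost £340, but that ignores the shift limits.
An optimal schedule: Tue-PM→Rossi, Wed-AM→Mendoza, Wed-PM→Andersen, Thu-AM→Andersen, Thu-PM→Osei, Fri-AM→Greco, Fri-PM→Lindqvist, Sat-AM→Costa, Sat-PM→Mendoza, Sun-AM→Rossi.
Total: 50 + 40 + 65 + 65 + 60 + 75 + 80 + 20 + 40 + 50 = £545.

£545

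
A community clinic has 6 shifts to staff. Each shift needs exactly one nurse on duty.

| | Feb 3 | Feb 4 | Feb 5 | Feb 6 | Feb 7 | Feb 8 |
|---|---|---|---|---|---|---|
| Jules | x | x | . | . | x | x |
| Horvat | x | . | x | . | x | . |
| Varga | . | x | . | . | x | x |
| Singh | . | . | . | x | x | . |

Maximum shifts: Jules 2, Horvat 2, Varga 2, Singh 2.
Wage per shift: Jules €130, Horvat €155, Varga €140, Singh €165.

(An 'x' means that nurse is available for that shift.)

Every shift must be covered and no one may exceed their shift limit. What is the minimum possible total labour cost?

Feb 5 can only be covered by Horvat, so that assignment is forced.
Feb 6 can only be covered by Singh, so that assignment is forced.
Picking the cheapest available nurse for each shift independently would cost €840, but that ignores the shift limits.
An optimal schedule: Feb 3→Jules, Feb 4→Jules, Feb 5→Horvat, Feb 6→Singh, Feb 7→Varga, Feb 8→Varga.
Total: 130 + 130 + 155 + 165 + 140 + 140 = €860.

€860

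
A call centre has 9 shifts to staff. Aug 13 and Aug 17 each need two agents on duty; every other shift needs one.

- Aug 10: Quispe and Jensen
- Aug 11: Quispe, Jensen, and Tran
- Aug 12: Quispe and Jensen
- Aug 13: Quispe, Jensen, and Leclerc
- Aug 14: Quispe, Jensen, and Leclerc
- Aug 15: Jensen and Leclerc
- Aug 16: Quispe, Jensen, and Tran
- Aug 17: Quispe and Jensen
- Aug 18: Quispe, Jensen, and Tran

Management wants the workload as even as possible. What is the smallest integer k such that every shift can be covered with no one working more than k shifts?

3

With 4 agents and 11 worker-slots to fill, someone must work at least ⌈11/4⌉ = 3 shifts, so k ≥ 3.
k = 3 works: Aug 10→Quispe, Aug 11→Tran, Aug 12→Quispe, Aug 13→Jensen+Leclerc, Aug 14→Leclerc, Aug 15→Jensen, Aug 16→Tran, Aug 17→Quispe+Jensen, Aug 18→Tran.
Loads: Quispe 3, Jensen 3, Tran 3, Leclerc 2 — all ≤ 3.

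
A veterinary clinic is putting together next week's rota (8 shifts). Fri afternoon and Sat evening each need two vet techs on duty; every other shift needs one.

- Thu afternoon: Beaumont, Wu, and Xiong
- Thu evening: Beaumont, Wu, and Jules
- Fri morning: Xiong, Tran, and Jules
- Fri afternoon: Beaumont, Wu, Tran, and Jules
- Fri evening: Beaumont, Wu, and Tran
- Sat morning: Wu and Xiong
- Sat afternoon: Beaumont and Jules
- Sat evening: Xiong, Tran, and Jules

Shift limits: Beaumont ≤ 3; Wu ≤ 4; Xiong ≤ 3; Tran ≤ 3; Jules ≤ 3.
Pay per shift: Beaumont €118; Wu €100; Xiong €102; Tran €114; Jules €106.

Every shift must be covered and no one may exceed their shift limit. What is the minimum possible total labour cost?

€1024

Picking the cheapest available vet tech for each shift independently would cost €1022, but that ignores the shift limits.
An optimal schedule: Thu afternoon→Xiong, Thu evening→Wu, Fri morning→Xiong, Fri afternoon→Wu+Jules, Fri evening→Wu, Sat morning→Wu, Sat afternoon→Jules, Sat evening→Xiong+Jules.
Total: 102 + 100 + 102 + 100 + 106 + 100 + 100 + 106 + 102 + 106 = €1024.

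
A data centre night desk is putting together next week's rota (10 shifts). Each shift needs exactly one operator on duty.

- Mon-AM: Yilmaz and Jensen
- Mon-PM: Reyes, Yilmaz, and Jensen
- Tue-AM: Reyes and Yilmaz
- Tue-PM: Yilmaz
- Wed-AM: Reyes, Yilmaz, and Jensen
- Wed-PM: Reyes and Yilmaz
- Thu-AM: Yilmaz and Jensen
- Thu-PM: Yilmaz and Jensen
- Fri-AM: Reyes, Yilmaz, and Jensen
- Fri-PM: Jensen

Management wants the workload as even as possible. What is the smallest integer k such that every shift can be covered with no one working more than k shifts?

4

With 3 operators and 10 worker-slots to fill, someone must work at least ⌈10/3⌉ = 4 shifts, so k ≥ 4.
k = 4 works: Mon-AM→Yilmaz, Mon-PM→Reyes, Tue-AM→Reyes, Tue-PM→Yilmaz, Wed-AM→Reyes, Wed-PM→Reyes, Thu-AM→Yilmaz, Thu-PM→Yilmaz, Fri-AM→Jensen, Fri-PM→Jensen.
Loads: Reyes 4, Yilmaz 4, Jensen 2 — all ≤ 4.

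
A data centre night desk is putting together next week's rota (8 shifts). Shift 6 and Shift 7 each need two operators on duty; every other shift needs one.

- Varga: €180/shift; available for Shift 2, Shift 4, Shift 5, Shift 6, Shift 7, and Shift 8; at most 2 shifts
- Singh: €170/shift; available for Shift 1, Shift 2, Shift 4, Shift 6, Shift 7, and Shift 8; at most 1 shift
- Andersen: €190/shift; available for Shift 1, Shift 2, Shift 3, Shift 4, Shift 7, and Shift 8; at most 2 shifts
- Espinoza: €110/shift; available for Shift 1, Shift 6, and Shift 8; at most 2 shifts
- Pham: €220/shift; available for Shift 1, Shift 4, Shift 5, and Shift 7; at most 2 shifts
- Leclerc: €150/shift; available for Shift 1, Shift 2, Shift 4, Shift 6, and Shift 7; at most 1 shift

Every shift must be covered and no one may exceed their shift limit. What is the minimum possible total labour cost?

Shift 3 can only be covered by Andersen, so that assignment is forced.
Picking the cheapest available operator for each shift independently would cost €1470, but that ignores the shift limits.
An optimal schedule: Shift 1→Espinoza, Shift 2→Varga, Shift 3→Andersen, Shift 4→Pham, Shift 5→Varga, Shift 6→Espinoza+Leclerc, Shift 7→Andersen+Pham, Shift 8→Singh.
Total: 110 + 180 + 190 + 220 + 180 + 110 + 150 + 190 + 220 + 170 = €1720.

€1720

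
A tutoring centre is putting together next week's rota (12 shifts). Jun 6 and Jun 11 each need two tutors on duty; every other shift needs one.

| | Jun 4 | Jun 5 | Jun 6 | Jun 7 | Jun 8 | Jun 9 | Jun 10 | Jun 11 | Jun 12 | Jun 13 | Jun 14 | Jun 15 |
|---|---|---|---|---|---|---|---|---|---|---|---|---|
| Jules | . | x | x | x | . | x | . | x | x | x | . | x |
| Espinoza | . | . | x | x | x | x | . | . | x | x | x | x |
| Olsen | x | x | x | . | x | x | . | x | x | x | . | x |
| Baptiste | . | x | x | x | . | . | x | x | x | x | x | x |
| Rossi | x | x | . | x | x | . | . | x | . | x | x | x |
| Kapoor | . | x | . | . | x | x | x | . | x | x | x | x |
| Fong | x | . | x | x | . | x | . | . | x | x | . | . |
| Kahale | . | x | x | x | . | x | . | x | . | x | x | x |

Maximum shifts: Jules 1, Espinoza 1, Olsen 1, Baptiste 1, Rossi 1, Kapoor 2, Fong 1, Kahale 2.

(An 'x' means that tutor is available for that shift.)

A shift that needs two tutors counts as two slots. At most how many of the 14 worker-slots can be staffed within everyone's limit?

10

Total capacity across all tutors is 1+1+1+1+1+2+1+2 = 10, and 14 slots are needed, so at most 10 can be filled.
An assignment achieving 10: Jun 4→Olsen, Jun 5→Kapoor, Jun 6→Fong+Kahale, Jun 7→Kahale, Jun 8→Espinoza, Jun 10→Baptiste, Jun 11→Jules+Rossi, Jun 14→Kapoor.
Loads: Jules 1/1, Espinoza 1/1, Olsen 1/1, Baptiste 1/1, Rossi 1/1, Kapoor 2/2, Fong 1/1, Kahale 2/2.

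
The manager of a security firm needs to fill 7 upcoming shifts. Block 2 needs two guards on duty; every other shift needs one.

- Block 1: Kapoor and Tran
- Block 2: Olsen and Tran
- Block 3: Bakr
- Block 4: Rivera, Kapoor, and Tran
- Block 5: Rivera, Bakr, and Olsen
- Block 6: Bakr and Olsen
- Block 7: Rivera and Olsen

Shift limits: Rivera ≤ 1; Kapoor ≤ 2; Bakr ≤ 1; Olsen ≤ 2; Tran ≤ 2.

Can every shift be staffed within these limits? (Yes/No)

Total capacity is 8 and 8 slots are needed, so capacity alone doesn't rule it out.
Shifts {Block 2, Block 3, Block 5, Block 6, Block 7} need 6 worker-slots in total, but the guards available for any of those shifts (Rivera, Bakr, Olsen, and Tran) can supply at most 5 among them. So no valid schedule exists.

No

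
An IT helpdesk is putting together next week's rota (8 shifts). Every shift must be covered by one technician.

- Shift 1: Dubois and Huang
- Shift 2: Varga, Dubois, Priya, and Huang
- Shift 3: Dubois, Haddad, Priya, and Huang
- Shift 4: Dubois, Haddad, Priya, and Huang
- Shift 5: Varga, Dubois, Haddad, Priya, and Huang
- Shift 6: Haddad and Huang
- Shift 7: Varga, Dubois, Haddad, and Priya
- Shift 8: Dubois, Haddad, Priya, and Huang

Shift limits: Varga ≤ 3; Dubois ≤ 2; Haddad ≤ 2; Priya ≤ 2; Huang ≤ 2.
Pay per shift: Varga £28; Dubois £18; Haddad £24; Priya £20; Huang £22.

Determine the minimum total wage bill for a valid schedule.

Picking the cheapest available technician for each shift independently would cost £148, but that ignores the shift limits.
An optimal schedule: Shift 1→Dubois, Shift 2→Dubois, Shift 3→Priya, Shift 4→Priya, Shift 5→Haddad, Shift 6→Huang, Shift 7→Haddad, Shift 8→Huang.
Total: 18 + 18 + 20 + 20 + 24 + 22 + 24 + 22 = £168.

£168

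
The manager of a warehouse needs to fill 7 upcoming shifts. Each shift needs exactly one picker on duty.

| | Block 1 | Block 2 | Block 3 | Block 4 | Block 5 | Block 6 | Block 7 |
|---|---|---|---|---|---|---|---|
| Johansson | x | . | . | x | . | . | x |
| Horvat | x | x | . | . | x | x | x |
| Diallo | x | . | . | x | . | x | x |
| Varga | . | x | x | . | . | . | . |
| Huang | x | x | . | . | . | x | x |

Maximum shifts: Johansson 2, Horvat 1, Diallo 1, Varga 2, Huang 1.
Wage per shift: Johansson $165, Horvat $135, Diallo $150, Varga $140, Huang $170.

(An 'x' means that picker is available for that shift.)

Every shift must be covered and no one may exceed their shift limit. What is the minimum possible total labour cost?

Block 3 can only be covered by Varga, so that assignment is forced.
Block 5 can only be covered by Horvat, so that assignment is forced.
Picking the cheapest available picker for each shift independently would cost $965, but that ignores the shift limits.
An optimal schedule: Block 1→Johansson, Block 2→Varga, Block 3→Varga, Block 4→Johansson, Block 5→Horvat, Block 6→Diallo, Block 7→Huang.
Total: 165 + 140 + 140 + 165 + 135 + 150 + 170 = $1065.

$1065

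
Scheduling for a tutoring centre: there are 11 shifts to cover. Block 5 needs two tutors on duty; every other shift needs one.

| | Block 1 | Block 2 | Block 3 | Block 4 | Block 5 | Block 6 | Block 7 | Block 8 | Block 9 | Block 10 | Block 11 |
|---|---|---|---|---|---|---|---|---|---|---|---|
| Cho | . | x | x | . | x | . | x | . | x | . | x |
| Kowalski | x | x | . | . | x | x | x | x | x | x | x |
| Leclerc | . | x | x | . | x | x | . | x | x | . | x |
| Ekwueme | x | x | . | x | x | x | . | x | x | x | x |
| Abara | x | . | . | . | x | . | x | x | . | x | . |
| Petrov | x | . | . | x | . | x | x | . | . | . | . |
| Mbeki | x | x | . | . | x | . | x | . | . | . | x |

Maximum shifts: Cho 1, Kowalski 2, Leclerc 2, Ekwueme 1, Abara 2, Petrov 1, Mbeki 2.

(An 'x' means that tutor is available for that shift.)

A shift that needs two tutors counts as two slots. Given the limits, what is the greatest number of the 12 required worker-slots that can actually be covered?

Total capacity across all tutors is 1+2+2+1+2+1+2 = 11, and 12 slots are needed, so at most 11 can be filled.
An assignment achieving 11: Block 1→Abara, Block 2→Mbeki, Block 3→Cho, Block 4→Ekwueme, Block 5→Abara, Block 6→Kowalski, Block 7→Petrov, Block 8→Leclerc, Block 9→Leclerc, Block 10→Kowalski, Block 11→Mbeki.
Loads: Cho 1/1, Kowalski 2/2, Leclerc 2/2, Ekwueme 1/1, Abara 2/2, Petrov 1/1, Mbeki 2/2.

11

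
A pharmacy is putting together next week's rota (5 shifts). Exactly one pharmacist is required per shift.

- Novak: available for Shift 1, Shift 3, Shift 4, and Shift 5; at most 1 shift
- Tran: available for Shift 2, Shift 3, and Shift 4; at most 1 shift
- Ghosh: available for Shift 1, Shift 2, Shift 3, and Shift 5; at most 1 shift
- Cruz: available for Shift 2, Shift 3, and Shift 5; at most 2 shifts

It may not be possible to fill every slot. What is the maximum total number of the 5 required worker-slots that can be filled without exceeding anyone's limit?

Total capacity across all pharmacists is 1+1+1+2 = 5, and 5 slots are needed, so at most 5 can be filled.
An assignment achieving 5: Shift 1→Novak, Shift 2→Ghosh, Shift 3→Cruz, Shift 4→Tran, Shift 5→Cruz.
Loads: Novak 1/1, Tran 1/1, Ghosh 1/1, Cruz 2/2.

5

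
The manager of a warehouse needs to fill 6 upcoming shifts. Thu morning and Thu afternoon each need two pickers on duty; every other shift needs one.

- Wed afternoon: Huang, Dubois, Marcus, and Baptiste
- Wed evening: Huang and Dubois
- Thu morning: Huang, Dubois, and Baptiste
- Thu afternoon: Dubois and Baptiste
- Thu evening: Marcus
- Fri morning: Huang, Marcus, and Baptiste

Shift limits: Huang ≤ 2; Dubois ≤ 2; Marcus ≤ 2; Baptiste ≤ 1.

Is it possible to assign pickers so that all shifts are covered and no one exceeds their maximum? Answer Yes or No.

Total capacity is 2+2+2+1 = 7 but 8 worker-slots are needed — infeasible.

No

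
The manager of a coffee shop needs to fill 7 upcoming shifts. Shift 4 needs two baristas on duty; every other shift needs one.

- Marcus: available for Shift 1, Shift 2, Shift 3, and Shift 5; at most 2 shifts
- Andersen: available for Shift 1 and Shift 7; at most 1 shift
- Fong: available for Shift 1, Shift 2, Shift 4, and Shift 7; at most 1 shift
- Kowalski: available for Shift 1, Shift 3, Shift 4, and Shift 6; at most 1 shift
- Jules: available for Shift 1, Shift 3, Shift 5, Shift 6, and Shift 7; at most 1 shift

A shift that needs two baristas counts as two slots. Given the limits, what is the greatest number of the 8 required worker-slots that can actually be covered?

6

Total capacity across all baristas is 2+1+1+1+1 = 6, and 8 slots are needed, so at most 6 can be filled.
An assignment achieving 6: Shift 2→Marcus, Shift 4→Fong+Kowalski, Shift 5→Marcus, Shift 6→Jules, Shift 7→Andersen.
Loads: Marcus 2/2, Andersen 1/1, Fong 1/1, Kowalski 1/1, Jules 1/1.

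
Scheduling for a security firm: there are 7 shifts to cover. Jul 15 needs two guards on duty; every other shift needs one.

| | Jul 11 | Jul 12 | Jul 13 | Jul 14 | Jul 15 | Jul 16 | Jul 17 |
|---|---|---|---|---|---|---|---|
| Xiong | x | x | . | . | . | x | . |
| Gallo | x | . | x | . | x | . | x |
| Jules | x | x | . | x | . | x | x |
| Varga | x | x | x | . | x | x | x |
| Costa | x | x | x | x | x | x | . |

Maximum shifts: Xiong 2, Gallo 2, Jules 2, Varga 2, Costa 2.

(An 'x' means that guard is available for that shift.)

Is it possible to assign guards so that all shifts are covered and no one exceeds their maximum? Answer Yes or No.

One valid schedule: Jul 11→Varga, Jul 12→Xiong, Jul 13→Gallo, Jul 14→Jules, Jul 15→Gallo+Varga, Jul 16→Xiong, Jul 17→Jules.
Loads: Xiong 2/2, Gallo 2/2, Jules 2/2, Varga 2/2, Costa 0/2 — all within limits.

Yes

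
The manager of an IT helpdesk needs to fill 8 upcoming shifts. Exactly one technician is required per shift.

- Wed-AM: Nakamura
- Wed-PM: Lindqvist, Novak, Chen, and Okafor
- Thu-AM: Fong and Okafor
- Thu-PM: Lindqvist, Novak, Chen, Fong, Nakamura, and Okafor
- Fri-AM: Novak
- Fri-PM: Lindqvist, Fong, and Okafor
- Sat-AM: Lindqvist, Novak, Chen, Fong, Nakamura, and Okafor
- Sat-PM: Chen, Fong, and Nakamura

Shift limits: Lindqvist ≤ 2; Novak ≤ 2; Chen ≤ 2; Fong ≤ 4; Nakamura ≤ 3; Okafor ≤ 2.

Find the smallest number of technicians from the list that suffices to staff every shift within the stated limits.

8 slots to fill and no one can take more than 4, so at least ⌈8/4⌉ = 2 technicians are needed.
Any 2 technicians together have capacity at most 4+3 = 7 < 8 slots, so 2 can never suffice.
Novak, Fong, and Nakamura alone can cover everything: Wed-AM→Nakamura, Wed-PM→Novak, Thu-AM→Fong, Thu-PM→Fong, Fri-AM→Novak, Fri-PM→Fong, Sat-AM→Nakamura, Sat-PM→Fong.

3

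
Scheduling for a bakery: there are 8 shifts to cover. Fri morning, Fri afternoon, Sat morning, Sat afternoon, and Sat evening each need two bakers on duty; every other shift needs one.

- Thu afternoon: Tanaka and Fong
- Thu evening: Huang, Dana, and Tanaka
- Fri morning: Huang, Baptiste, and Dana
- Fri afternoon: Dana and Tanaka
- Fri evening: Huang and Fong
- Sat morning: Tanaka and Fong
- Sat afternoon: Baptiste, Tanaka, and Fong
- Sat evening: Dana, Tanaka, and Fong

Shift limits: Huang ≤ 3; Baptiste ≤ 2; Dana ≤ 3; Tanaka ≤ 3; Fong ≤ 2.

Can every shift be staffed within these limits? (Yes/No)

Total capacity is 13 and 13 slots are needed, so capacity alone doesn't rule it out.
Shifts {Thu afternoon, Fri afternoon, Sat morning, Sat afternoon, Sat evening} need 9 worker-slots in total, but the bakers available for any of those shifts (Baptiste, Dana, Tanaka, and Fong) can supply at most 8 among them. So no valid schedule exists.

No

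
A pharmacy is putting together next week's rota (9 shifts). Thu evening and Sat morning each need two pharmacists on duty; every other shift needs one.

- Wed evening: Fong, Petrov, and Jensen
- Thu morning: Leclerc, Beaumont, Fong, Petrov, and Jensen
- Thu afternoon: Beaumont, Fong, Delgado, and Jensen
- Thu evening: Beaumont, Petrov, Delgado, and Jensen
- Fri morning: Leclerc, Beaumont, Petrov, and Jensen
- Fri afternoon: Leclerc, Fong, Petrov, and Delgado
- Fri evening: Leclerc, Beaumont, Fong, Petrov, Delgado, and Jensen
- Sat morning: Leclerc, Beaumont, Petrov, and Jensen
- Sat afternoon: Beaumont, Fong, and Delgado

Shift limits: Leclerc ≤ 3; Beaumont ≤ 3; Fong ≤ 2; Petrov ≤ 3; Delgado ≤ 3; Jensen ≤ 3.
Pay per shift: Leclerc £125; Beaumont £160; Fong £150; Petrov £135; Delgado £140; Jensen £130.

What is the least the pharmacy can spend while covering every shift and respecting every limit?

Picking the cheapest available pharmacist for each shift independently would cost £1420, but that ignores the shift limits.
An optimal schedule: Wed evening→Jensen, Thu morning→Leclerc, Thu afternoon→Jensen, Thu evening→Petrov+Delgado, Fri morning→Leclerc, Fri afternoon→Leclerc, Fri evening→Petrov, Sat morning→Jensen+Petrov, Sat afternoon→Delgado.
Total: 130 + 125 + 130 + 135 + 140 + 125 + 125 + 135 + 130 + 135 + 140 = £1450.

£1450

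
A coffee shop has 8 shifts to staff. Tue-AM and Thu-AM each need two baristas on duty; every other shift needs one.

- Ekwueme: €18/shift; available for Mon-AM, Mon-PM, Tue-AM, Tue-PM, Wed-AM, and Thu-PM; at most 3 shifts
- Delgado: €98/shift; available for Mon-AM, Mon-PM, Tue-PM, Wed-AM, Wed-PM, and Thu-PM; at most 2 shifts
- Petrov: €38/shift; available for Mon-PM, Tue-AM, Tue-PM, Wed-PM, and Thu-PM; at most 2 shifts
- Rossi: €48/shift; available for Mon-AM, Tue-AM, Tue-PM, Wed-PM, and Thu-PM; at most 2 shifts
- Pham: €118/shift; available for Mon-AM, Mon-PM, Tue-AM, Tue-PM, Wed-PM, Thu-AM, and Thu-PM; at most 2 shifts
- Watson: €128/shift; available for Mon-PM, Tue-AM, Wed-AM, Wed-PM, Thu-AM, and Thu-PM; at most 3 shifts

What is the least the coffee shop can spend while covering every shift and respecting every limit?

Thu-AM can only be covered by Pham and Watson, so that assignment is forced.
Picking the cheapest available barista for each shift independently would cost €430, but that ignores the shift limits.
An optimal schedule: Mon-AM→Ekwueme, Mon-PM→Ekwueme, Tue-AM→Petrov+Rossi, Tue-PM→Petrov, Wed-AM→Ekwueme, Wed-PM→Rossi, Thu-AM→Pham+Watson, Thu-PM→Delgado.
Total: 18 + 18 + 38 + 48 + 38 + 18 + 48 + 118 + 128 + 98 = €570.

€570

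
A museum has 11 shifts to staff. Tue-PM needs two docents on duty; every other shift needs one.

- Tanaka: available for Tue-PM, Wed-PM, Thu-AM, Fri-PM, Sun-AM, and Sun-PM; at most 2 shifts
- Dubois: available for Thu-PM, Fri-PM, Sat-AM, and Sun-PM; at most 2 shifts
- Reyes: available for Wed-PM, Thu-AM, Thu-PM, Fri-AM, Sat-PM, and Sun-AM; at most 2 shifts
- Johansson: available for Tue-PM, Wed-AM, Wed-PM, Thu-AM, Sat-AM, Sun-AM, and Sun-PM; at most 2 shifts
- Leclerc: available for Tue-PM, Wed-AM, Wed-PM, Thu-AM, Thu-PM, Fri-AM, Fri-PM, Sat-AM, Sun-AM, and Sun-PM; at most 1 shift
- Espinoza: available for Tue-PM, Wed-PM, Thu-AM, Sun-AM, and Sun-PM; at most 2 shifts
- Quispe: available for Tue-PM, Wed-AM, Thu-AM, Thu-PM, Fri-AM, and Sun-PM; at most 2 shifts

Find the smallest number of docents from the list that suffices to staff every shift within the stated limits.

12 slots to fill and no one can take more than 2, so at least ⌈12/2⌉ = 6 docents are needed.
Tanaka, Dubois, Reyes, Johansson, Espinoza, and Quispe alone can cover everything: Tue-PM→Espinoza+Quispe, Wed-AM→Johansson, Wed-PM→Tanaka, Thu-AM→Espinoza, Thu-PM→Dubois, Fri-AM→Reyes, Fri-PM→Tanaka, Sat-AM→Dubois, Sat-PM→Reyes, Sun-AM→Johansson, Sun-PM→Quispe.

6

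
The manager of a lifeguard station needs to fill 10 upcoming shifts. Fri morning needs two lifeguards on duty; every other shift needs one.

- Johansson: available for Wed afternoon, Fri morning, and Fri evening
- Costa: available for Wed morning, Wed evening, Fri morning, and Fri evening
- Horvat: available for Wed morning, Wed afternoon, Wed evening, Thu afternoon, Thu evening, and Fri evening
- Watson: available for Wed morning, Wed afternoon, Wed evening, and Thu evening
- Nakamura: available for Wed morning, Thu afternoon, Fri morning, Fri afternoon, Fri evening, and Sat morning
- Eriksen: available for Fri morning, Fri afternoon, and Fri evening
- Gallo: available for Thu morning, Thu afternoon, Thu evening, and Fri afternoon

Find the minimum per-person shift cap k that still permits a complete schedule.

2

With 7 lifeguards and 11 worker-slots to fill, someone must work at least ⌈11/7⌉ = 2 shifts, so k ≥ 2.
k = 2 works: Wed morning→Costa, Wed afternoon→Johansson, Wed evening→Costa, Thu morning→Gallo, Thu afternoon→Horvat, Thu evening→Horvat, Fri morning→Johansson+Eriksen, Fri afternoon→Nakamura, Fri evening→Eriksen, Sat morning→Nakamura.
Loads: Johansson 2, Costa 2, Horvat 2, Watson 0, Nakamura 2, Eriksen 2, Gallo 1 — all ≤ 2.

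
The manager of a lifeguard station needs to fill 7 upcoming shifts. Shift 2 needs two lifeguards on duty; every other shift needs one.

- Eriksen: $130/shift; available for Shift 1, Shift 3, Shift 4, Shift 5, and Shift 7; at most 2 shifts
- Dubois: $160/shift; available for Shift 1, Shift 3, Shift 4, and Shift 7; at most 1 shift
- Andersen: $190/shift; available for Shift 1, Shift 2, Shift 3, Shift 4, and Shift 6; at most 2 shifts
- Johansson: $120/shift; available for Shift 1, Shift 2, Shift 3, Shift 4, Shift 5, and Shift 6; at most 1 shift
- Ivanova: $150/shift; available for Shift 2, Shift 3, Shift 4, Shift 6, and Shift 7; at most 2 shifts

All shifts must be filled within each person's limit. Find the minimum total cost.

$1220

Picking the cheapest available lifeguard for each shift independently would cost $1000, but that ignores the shift limits.
An optimal schedule: Shift 1→Dubois, Shift 2→Andersen+Johansson, Shift 3→Ivanova, Shift 4→Ivanova, Shift 5→Eriksen, Shift 6→Andersen, Shift 7→Eriksen.
Total: 160 + 190 + 120 + 150 + 150 + 130 + 190 + 130 = $1220.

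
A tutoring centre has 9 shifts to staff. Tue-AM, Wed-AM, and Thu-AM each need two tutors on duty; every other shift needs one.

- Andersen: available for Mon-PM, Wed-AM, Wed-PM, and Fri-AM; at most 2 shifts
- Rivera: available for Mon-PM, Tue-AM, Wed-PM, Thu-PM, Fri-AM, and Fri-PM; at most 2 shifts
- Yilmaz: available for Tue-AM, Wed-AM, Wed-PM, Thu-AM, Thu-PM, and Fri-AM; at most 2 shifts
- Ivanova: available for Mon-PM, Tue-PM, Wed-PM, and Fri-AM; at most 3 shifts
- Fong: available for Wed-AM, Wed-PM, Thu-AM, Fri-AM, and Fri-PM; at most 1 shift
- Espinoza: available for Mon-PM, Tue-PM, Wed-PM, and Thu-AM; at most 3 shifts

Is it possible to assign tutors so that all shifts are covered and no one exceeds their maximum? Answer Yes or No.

Total capacity is 13 and 12 slots are needed, so capacity alone doesn't rule it out.
Shifts {Tue-AM, Wed-AM, Thu-AM, Thu-PM, Fri-PM} need 8 worker-slots in total, but the tutors available for any of those shifts (Andersen, Rivera, Yilmaz, Fong, and Espinoza) can supply at most 7 among them. So no valid schedule exists.

No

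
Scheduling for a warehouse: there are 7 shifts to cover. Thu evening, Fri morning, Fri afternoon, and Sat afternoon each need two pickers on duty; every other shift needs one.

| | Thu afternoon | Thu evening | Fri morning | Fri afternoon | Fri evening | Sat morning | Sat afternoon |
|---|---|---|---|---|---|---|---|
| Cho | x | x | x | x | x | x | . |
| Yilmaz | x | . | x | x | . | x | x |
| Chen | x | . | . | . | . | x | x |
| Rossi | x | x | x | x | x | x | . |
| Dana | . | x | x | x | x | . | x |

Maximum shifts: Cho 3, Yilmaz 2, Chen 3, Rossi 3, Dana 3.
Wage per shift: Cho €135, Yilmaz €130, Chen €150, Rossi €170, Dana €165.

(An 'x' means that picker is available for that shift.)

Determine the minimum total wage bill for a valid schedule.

€1610

Picking the cheapest available picker for each shift independently would cost €1505, but that ignores the shift limits.
An optimal schedule: Thu afternoon→Chen, Thu evening→Cho+Dana, Fri morning→Yilmaz+Dana, Fri afternoon→Cho+Dana, Fri evening→Cho, Sat morning→Chen, Sat afternoon→Yilmaz+Chen.
Total: 150 + 135 + 165 + 130 + 165 + 135 + 165 + 135 + 150 + 130 + 150 = €1610.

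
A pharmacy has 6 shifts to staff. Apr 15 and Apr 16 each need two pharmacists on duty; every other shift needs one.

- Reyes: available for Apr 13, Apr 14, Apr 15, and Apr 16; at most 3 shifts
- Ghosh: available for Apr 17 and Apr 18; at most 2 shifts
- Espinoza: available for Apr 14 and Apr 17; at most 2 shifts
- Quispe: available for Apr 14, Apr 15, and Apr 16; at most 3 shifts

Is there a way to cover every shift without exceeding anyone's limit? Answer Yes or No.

Yes

Apr 13 can only be covered by Reyes, so that assignment is forced.
Apr 15 can only be covered by Reyes and Quispe, so that assignment is forced.
Apr 16 can only be covered by Reyes and Quispe, so that assignment is forced.
One valid schedule: Apr 13→Reyes, Apr 14→Espinoza, Apr 15→Reyes+Quispe, Apr 16→Reyes+Quispe, Apr 17→Ghosh, Apr 18→Ghosh.
Loads: Reyes 3/3, Ghosh 2/2, Espinoza 1/2, Quispe 2/3 — all within limits.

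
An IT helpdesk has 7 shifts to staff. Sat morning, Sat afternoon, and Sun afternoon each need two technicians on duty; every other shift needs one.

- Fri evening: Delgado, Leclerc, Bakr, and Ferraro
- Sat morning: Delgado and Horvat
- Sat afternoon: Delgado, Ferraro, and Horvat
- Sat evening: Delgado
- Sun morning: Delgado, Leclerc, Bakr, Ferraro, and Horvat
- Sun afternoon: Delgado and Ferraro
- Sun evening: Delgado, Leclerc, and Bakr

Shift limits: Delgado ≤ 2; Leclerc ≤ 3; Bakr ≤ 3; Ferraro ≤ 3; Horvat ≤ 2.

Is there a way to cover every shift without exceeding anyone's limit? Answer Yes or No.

Total capacity is 13 and 10 slots are needed, so capacity alone doesn't rule it out.
Shifts {Sat morning, Sat evening, Sun afternoon} need 5 worker-slots in total, but the technicians available for any of those shifts (Delgado, Ferraro, and Horvat) can supply at most 4 among them. So no valid schedule exists.

No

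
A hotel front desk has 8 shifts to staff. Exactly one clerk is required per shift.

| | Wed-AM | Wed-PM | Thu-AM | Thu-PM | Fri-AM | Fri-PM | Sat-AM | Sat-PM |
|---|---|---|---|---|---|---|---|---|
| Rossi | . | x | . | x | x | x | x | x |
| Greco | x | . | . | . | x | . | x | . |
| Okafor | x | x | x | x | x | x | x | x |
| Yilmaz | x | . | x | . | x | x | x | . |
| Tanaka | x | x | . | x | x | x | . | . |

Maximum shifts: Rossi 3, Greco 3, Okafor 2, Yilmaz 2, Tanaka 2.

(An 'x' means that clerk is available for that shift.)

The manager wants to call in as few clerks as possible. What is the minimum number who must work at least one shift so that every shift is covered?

3

8 slots to fill and no one can take more than 3, so at least ⌈8/3⌉ = 3 clerks are needed.
Rossi, Greco, and Okafor alone can cover everything: Wed-AM→Greco, Wed-PM→Rossi, Thu-AM→Okafor, Thu-PM→Rossi, Fri-AM→Greco, Fri-PM→Rossi, Sat-AM→Greco, Sat-PM→Okafor.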